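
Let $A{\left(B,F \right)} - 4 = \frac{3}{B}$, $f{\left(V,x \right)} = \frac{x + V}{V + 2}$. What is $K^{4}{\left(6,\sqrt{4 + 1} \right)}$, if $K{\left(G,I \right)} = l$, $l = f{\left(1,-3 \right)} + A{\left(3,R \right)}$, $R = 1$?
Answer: $\frac{28561}{81} \approx 352.6$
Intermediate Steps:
$f{\left(V,x \right)} = \frac{V + x}{2 + V}$
$A{\left(B,F \right)} = 4 + \frac{3}{B}$
$l = \frac{13}{3}$ ($l = \frac{1 - 3}{2 + 1} + \left(4 + \frac{3}{3}\right) = \frac{1}{3} \left(-2\right) + \left(4 + 3 \cdot \frac{1}{3}\right) = \frac{1}{3} \left(-2\right) + \left(4 + 1\right) = - \frac{2}{3} + 5 = \frac{13}{3} \approx 4.3333$)
$K{\left(G,I \right)} = \frac{13}{3}$
$K^{4}{\left(6,\sqrt{4 + 1} \right)} = \left(\frac{13}{3}\right)^{4} = \frac{28561}{81}$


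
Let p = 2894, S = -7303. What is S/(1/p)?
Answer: -21134882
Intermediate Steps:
S/(1/p) = -7303/(1/2894) = -7303/1/2894 = -7303*2894 = -21134882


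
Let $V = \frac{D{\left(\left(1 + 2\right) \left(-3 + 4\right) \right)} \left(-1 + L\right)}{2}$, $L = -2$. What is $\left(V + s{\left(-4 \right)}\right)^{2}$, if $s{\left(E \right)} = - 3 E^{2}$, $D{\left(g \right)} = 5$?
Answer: $\frac{12321}{4} \approx 3080.3$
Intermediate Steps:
$V = - \frac{15}{2}$ ($V = \frac{5 \left(-1 - 2\right)}{2} = 5 \left(-3\right) \frac{1}{2} = \left(-15\right) \frac{1}{2} = - \frac{15}{2} \approx -7.5$)
$\left(V + s{\left(-4 \right)}\right)^{2} = \left(- \frac{15}{2} - 3 \left(-4\right)^{2}\right)^{2} = \left(- \frac{15}{2} - 48\right)^{2} = \left(- \frac{111}{2}\right)^{2} = \frac{12321}{4}$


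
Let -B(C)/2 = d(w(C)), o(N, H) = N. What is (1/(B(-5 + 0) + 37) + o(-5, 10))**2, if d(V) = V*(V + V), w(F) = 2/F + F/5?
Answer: 13104400/531441 ≈ 24.658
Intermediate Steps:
w(F) = 2/F + F/5 (w(F) = 2/F + F*(1/5) = 2/F + F/5)
d(V) = 2*V**2 (d(V) = V*(2*V) = 2*V**2)
B(C) = -4*(2/C + C/5)**2
(1/(B(-5 + 0) + 37) + o(-5, 10))**2 = (1/(-4*(10 + (-5 + 0)**2)**2/(25*(-5 + 0)**2) + 37) - 5)**2 = (1/(-4/25*(10 + (-5)**2)**2/(-5)**2 + 37) - 5)**2 = (1/(-4/25*1/25*(10 + 25)**2 + 37) - 5)**2 = (1/(-4/25*1/25*35**2 + 37) - 5)**2 = (1/(-4/25*1/25*1225 + 37) - 5)**2 = (1/(-196/25 + 37) - 5)**2 = (1/(729/25) - 5)**2 = (25/729 - 5)**2 = (-3620/729)**2 = 13104400/531441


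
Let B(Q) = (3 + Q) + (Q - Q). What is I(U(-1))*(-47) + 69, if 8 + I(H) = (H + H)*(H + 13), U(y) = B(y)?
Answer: -2375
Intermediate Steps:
B(Q) = 3 + Q (B(Q) = (3 + Q) + 0 = 3 + Q)
U(y) = 3 + y
I(H) = -8 + 2*H*(13 + H) (I(H) = -8 + (H + H)*(H + 13) = -8 + (2*H)*(13 + H) = -8 + 2*H*(13 + H))
I(U(-1))*(-47) + 69 = (-8 + 2*(3 - 1)**2 + 26*(3 - 1))*(-47) + 69 = (-8 + 2*2**2 + 26*2)*(-47) + 69 = (-8 + 2*4 + 52)*(-47) + 69 = (-8 + 8 + 52)*(-47) + 69 = 52*(-47) + 69 = -2444 + 69 = -2375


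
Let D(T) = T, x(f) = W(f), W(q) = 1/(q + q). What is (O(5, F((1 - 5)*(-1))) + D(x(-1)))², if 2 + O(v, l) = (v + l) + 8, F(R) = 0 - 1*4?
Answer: 169/4 ≈ 42.250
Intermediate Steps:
W(q) = 1/(2*q)
x(f) = 1/(2*f)
F(R) = -4 (F(R) = 0 - 4 = -4)
O(v, l) = 6 + l + v (O(v, l) = -2 + ((v + l) + 8) = -2 + ((l + v) + 8) = -2 + (8 + l + v) = 6 + l + v)
(O(5, F((1 - 5)*(-1))) + D(x(-1)))² = ((6 - 4 + 5) + (½)/(-1))² = (7 + (½)*(-1))² = (7 - ½)² = (13/2)² = 169/4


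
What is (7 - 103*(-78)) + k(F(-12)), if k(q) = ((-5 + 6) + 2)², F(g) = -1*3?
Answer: 8050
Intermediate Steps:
F(g) = -3
k(q) = 9 (k(q) = (1 + 2)² = 3² = 9)
(7 - 103*(-78)) + k(F(-12)) = (7 - 103*(-78)) + 9 = (7 + 8034) + 9 = 8041 + 9 = 8050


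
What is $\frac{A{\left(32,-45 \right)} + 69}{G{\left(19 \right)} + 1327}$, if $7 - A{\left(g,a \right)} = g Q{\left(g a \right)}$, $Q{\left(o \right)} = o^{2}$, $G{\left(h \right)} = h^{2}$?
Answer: $- \frac{16588781}{422} \approx -39310.0$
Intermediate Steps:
$A{\left(g,a \right)} = 7 - a^{2} g^{3}$ ($A{\left(g,a \right)} = 7 - g \left(g a\right)^{2} = 7 - g \left(a g\right)^{2} = 7 - g a^{2} g^{2} = 7 - a^{2} g^{3}$)
$\frac{A{\left(32,-45 \right)} + 69}{G{\left(19 \right)} + 1327} = \frac{\left(7 - \left(-45\right)^{2} \cdot 32^{3}\right) + 69}{19^{2} + 1327} = \frac{\left(7 - 2025 \cdot 32768\right) + 69}{361 + 1327} = \frac{\left(7 - 66355200\right) + 69}{1688} = \left(-66355193 + 69\right) \frac{1}{1688} = \left(-66355124\right) \frac{1}{1688} = - \frac{16588781}{422}$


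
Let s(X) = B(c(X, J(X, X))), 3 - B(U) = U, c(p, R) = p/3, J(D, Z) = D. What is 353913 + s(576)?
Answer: 353724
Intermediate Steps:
c(p, R) = p/3 (c(p, R) = p*(⅓) = p/3)
B(U) = 3 - U
s(X) = 3 - X/3
353913 + s(576) = 353913 + (3 - ⅓*576) = 353913 + (3 - 192) = 353913 - 189 = 353724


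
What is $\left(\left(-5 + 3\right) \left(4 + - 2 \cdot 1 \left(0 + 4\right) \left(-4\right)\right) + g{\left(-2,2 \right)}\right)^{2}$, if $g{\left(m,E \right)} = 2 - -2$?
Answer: $4624$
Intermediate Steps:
$g{\left(m,E \right)} = 4$ ($g{\left(m,E \right)} = 2 + 2 = 4$)
$\left(\left(-5 + 3\right) \left(4 + - 2 \cdot 1 \left(0 + 4\right) \left(-4\right)\right) + g{\left(-2,2 \right)}\right)^{2} = \left(\left(-5 + 3\right) \left(4 + - 2 \cdot 1 \left(0 + 4\right) \left(-4\right)\right) + 4\right)^{2} = \left(- 2 \left(4 + - 2 \cdot 1 \cdot 4 \left(-4\right)\right) + 4\right)^{2} = \left(- 2 \left(4 + \left(-2\right) 4 \left(-4\right)\right) + 4\right)^{2} = \left(- 2 \left(4 - -32\right) + 4\right)^{2} = \left(- 2 \left(4 + 32\right) + 4\right)^{2} = \left(\left(-2\right) 36 + 4\right)^{2} = \left(-72 + 4\right)^{2} = \left(-68\right)^{2} = 4624$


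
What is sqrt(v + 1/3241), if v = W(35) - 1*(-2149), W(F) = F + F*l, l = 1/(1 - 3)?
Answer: sqrt(91028378910)/6482 ≈ 46.546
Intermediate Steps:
l = -1/2 (l = 1/(-2) = -1/2 ≈ -0.50000)
W(F) = F/2 (W(F) = F + F*(-1/2) = F - F/2 = F/2)
v = 4333/2 (v = (1/2)*35 - 1*(-2149) = 35/2 + 2149 = 4333/2 ≈ 2166.5)
sqrt(v + 1/3241) = sqrt(4333/2 + 1/3241) = sqrt(14043255/6482) = sqrt(91028378910)/6482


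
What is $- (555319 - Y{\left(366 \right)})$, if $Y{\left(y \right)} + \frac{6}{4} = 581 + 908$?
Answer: $- \frac{1107663}{2} \approx -5.5383 \cdot 10^{5}$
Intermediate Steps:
$Y{\left(y \right)} = \frac{2975}{2}$ ($Y{\left(y \right)} = - \frac{3}{2} + \left(581 + 908\right) = - \frac{3}{2} + 1489 = \frac{2975}{2}$)
$- (555319 - Y{\left(366 \right)}) = - (555319 - \frac{2975}{2}) = \left(-1\right) \frac{1107663}{2} = - \frac{1107663}{2}$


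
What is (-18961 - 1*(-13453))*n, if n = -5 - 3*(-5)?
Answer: -55080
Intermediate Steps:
n = 10 (n = -5 + 15 = 10)
(-18961 - 1*(-13453))*n = (-18961 - 1*(-13453))*10 = (-18961 + 13453)*10 = -5508*10 = -55080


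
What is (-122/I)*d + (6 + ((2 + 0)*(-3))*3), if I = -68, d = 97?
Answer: 5509/34 ≈ 162.03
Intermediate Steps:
(-122/I)*d + (6 + ((2 + 0)*(-3))*3) = -122/(-68)*97 + (6 + ((2 + 0)*(-3))*3) = -122*(-1/68)*97 + (6 + (2*(-3))*3) = (61/34)*97 + (6 - 6*3) = 5917/34 + (6 - 18) = 5917/34 - 12 = 5509/34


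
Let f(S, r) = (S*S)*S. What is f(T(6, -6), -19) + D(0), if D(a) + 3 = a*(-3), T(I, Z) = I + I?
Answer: 1725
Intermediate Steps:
T(I, Z) = 2*I
f(S, r) = S³ (f(S, r) = S²*S = S³)
D(a) = -3 - 3*a (D(a) = -3 + a*(-3) = -3 - 3*a)
f(T(6, -6), -19) + D(0) = (2*6)³ + (-3 - 3*0) = 12³ + (-3 + 0) = 1728 - 3 = 1725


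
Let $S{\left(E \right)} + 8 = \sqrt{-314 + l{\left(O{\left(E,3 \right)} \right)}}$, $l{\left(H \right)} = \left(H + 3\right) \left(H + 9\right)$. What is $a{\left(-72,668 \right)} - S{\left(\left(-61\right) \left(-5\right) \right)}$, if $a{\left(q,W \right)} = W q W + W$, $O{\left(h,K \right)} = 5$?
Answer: $-32127452 - i \sqrt{202} \approx -3.2127 \cdot 10^{7} - 14.213 i$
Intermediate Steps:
$l{\left(H \right)} = \left(3 + H\right) \left(9 + H\right)$
$a{\left(q,W \right)} = W + q W^{2}$ ($a{\left(q,W \right)} = q W^{2} + W = W + q W^{2}$)
$S{\left(E \right)} = -8 + i \sqrt{202}$ ($S{\left(E \right)} = -8 + \sqrt{-314 + \left(27 + 5^{2} + 12 \cdot 5\right)} = -8 + \sqrt{-314 + \left(27 + 25 + 60\right)} = -8 + \sqrt{-314 + 112} = -8 + \sqrt{-202} = -8 + i \sqrt{202}$)
$a{\left(-72,668 \right)} - S{\left(\left(-61\right) \left(-5\right) \right)} = 668 \left(1 + 668 \left(-72\right)\right) - \left(-8 + i \sqrt{202}\right) = 668 \left(1 - 48096\right) + \left(8 - i \sqrt{202}\right) = 668 \left(-48095\right) + \left(8 - i \sqrt{202}\right) = -32127460 + \left(8 - i \sqrt{202}\right) = -32127452 - i \sqrt{202}$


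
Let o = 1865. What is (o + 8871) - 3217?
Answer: 7519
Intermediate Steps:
(o + 8871) - 3217 = (1865 + 8871) - 3217 = 10736 - 3217 = 7519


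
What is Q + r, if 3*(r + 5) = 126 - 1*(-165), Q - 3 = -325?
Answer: -230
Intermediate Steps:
Q = -322 (Q = 3 - 325 = -322)
r = 92 (r = -5 + (126 - 1*(-165))/3 = -5 + (126 + 165)/3 = -5 + (⅓)*291 = -5 + 97 = 92)
Q + r = -322 + 92 = -230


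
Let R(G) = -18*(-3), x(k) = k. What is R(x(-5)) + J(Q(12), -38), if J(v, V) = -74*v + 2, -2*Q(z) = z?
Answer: 500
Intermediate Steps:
Q(z) = -z/2
J(v, V) = 2 - 74*v
R(G) = 54
R(x(-5)) + J(Q(12), -38) = 54 + (2 - (-37)*12) = 54 + (2 - 74*(-6)) = 54 + (2 + 444) = 54 + 446 = 500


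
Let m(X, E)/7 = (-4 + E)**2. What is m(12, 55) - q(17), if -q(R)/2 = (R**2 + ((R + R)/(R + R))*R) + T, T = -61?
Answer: 18697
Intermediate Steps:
m(X, E) = 7*(-4 + E)**2
q(R) = 122 - 2*R - 2*R**2 (q(R) = -2*((R**2 + ((R + R)/(R + R))*R) - 61) = -2*((R**2 + ((2*R)/((2*R)))*R) - 61) = -2*((R**2 + ((2*R)*(1/(2*R)))*R) - 61) = -2*((R**2 + 1*R) - 61) = -2*((R**2 + R) - 61) = -2*((R + R**2) - 61) = -2*(-61 + R + R**2) = 122 - 2*R - 2*R**2)
m(12, 55) - q(17) = 7*(-4 + 55)**2 - (122 - 2*17 - 2*17**2) = 7*51**2 - (122 - 34 - 2*289) = 7*2601 - (122 - 34 - 578) = 18207 - 1*(-490) = 18207 + 490 = 18697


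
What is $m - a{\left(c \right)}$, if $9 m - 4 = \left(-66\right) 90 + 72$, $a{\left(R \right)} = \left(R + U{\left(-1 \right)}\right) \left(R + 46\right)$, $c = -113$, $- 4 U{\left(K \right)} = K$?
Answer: $- \frac{295409}{36} \approx -8205.8$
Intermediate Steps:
$U{\left(K \right)} = - \frac{K}{4}$
$a{\left(R \right)} = \left(46 + R\right) \left(\frac{1}{4} + R\right)$ ($a{\left(R \right)} = \left(R - - \frac{1}{4}\right) \left(R + 46\right) = \left(R + \frac{1}{4}\right) \left(46 + R\right) = \left(\frac{1}{4} + R\right) \left(46 + R\right) = \left(46 + R\right) \left(\frac{1}{4} + R\right)$)
$m = - \frac{5864}{9}$ ($m = \frac{4}{9} + \frac{\left(-66\right) 90 + 72}{9} = \frac{4}{9} + \frac{-5940 + 72}{9} = \frac{4}{9} + \frac{1}{9} \left(-5868\right) = \frac{4}{9} - 652 = - \frac{5864}{9} \approx -651.56$)
$m - a{\left(c \right)} = - \frac{5864}{9} - \left(\frac{23}{2} + \left(-113\right)^{2} + \frac{185}{4} \left(-113\right)\right) = - \frac{5864}{9} - \left(\frac{23}{2} + 12769 - \frac{20905}{4}\right) = - \frac{5864}{9} - \frac{30217}{4} = - \frac{295409}{36}$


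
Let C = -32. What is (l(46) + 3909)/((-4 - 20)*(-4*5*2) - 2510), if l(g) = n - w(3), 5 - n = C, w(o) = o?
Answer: -3943/1550 ≈ -2.5439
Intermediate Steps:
n = 37 (n = 5 - 1*(-32) = 5 + 32 = 37)
l(g) = 34 (l(g) = 37 - 1*3 = 37 - 3 = 34)
(l(46) + 3909)/((-4 - 20)*(-4*5*2) - 2510) = (34 + 3909)/((-4 - 20)*(-4*5*2) - 2510) = 3943/(-(-480)*2 - 2510) = 3943/(-24*(-40) - 2510) = 3943/(960 - 2510) = 3943/(-1550) = 3943*(-1/1550) = -3943/1550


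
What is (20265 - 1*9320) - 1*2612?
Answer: 8333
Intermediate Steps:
(20265 - 1*9320) - 1*2612 = (20265 - 9320) - 2612 = 10945 - 2612 = 8333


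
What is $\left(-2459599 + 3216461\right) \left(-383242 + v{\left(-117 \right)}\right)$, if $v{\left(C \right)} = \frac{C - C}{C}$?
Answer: $-290061306604$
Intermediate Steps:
$v{\left(C \right)} = 0$ ($v{\left(C \right)} = \frac{0}{C} = 0$)
$\left(-2459599 + 3216461\right) \left(-383242 + v{\left(-117 \right)}\right) = \left(-2459599 + 3216461\right) \left(-383242 + 0\right) = 756862 \left(-383242\right) = -290061306604$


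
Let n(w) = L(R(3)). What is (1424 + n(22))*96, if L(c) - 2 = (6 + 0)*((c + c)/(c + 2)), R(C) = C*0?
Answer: 136896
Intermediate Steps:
R(C) = 0
L(c) = 2 + 12*c/(2 + c) (L(c) = 2 + (6 + 0)*((c + c)/(c + 2)) = 2 + 6*((2*c)/(2 + c)) = 2 + 6*(2*c/(2 + c)) = 2 + 12*c/(2 + c))
n(w) = 2 (n(w) = 2*(2 + 7*0)/(2 + 0) = 2*(2 + 0)/2 = 2*(1/2)*2 = 2)
(1424 + n(22))*96 = (1424 + 2)*96 = 1426*96 = 136896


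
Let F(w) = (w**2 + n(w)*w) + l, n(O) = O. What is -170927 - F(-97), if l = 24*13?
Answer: -190057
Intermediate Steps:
l = 312
F(w) = 312 + 2*w**2 (F(w) = (w**2 + w*w) + 312 = (w**2 + w**2) + 312 = 2*w**2 + 312 = 312 + 2*w**2)
-170927 - F(-97) = -170927 - (312 + 2*(-97)**2) = -170927 - (312 + 2*9409) = -170927 - (312 + 18818) = -170927 - 1*19130 = -170927 - 19130 = -190057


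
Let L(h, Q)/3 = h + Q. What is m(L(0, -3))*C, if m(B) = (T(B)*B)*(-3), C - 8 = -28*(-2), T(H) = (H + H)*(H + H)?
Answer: 559872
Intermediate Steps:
T(H) = 4*H**2 (T(H) = (2*H)*(2*H) = 4*H**2)
C = 64 (C = 8 - 28*(-2) = 8 + 56 = 64)
L(h, Q) = 3*Q + 3*h (L(h, Q) = 3*(h + Q) = 3*(Q + h) = 3*Q + 3*h)
m(B) = -12*B**3 (m(B) = ((4*B**2)*B)*(-3) = (4*B**3)*(-3) = -12*B**3)
m(L(0, -3))*C = -12*(3*(-3) + 3*0)**3*64 = -12*(-9 + 0)**3*64 = -12*(-9)**3*64 = -12*(-729)*64 = 8748*64 = 559872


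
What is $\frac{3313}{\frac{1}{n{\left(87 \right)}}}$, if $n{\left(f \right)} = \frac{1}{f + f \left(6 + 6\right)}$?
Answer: $\frac{3313}{1131} \approx 2.9293$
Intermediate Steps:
$n{\left(f \right)} = \frac{1}{13 f}$ ($n{\left(f \right)} = \frac{1}{f + f 12} = \frac{1}{f + 12 f} = \frac{1}{13 f}$)
$\frac{3313}{\frac{1}{n{\left(87 \right)}}} = \frac{3313}{\frac{1}{\frac{1}{13} \cdot \frac{1}{87}}} = \frac{3313}{\frac{1}{\frac{1}{1131}}} = \frac{3313}{1131}$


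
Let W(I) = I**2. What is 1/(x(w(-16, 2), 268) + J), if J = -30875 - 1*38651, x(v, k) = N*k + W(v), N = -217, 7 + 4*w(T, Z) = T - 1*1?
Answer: -1/127646 ≈ -7.8342e-6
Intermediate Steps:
w(T, Z) = -2 + T/4 (w(T, Z) = -7/4 + (T - 1*1)/4 = -7/4 + (T - 1)/4 = -7/4 + (-1 + T)/4 = -7/4 + (-1/4 + T/4) = -2 + T/4)
x(v, k) = v**2 - 217*k (x(v, k) = -217*k + v**2 = v**2 - 217*k)
J = -69526 (J = -30875 - 38651 = -69526)
1/(x(w(-16, 2), 268) + J) = 1/(((-2 + (1/4)*(-16))**2 - 217*268) - 69526) = 1/(((-2 - 4)**2 - 58156) - 69526) = 1/(((-6)**2 - 58156) - 69526) = 1/((36 - 58156) - 69526) = 1/(-58120 - 69526) = 1/(-127646) = -1/127646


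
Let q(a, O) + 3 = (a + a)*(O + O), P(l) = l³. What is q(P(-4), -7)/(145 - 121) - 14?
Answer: 1453/24 ≈ 60.542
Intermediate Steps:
q(a, O) = -3 + 4*O*a (q(a, O) = -3 + (a + a)*(O + O) = -3 + (2*a)*(2*O) = -3 + 4*O*a)
q(P(-4), -7)/(145 - 121) - 14 = (-3 + 4*(-7)*(-4)³)/(145 - 121) - 14 = (-3 + 4*(-7)*(-64))/24 - 14 = (-3 + 1792)*(1/24) - 14 = 1789*(1/24) - 14 = 1789/24 - 14 = 1453/24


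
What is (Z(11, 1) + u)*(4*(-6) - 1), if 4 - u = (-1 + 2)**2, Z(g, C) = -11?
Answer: 200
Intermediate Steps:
u = 3 (u = 4 - (-1 + 2)**2 = 4 - 1*1**2 = 4 - 1*1 = 4 - 1 = 3)
(Z(11, 1) + u)*(4*(-6) - 1) = (-11 + 3)*(4*(-6) - 1) = -8*(-24 - 1) = -8*(-25) = 200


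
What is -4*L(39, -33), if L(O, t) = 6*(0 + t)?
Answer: 792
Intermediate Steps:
L(O, t) = 6*t
-4*L(39, -33) = -24*(-33) = -4*(-198) = 792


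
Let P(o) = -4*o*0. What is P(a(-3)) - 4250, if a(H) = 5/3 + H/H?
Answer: -4250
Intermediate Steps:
a(H) = 8/3 (a(H) = 5*(⅓) + 1 = 5/3 + 1 = 8/3)
P(o) = 0
P(a(-3)) - 4250 = 0 - 4250 = -4250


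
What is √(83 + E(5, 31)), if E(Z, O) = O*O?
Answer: 6*√29 ≈ 32.311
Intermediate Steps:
E(Z, O) = O²
√(83 + E(5, 31)) = √(83 + 31²) = √(83 + 961) = √1044 = 6*√29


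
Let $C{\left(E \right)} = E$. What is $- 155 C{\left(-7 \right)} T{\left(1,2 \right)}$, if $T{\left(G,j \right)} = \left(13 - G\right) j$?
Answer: $26040$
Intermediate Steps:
$T{\left(G,j \right)} = j \left(13 - G\right)$
$- 155 C{\left(-7 \right)} T{\left(1,2 \right)} = \left(-155\right) \left(-7\right) 2 \left(13 - 1\right) = 1085 \cdot 2 \left(13 - 1\right) = 1085 \cdot 2 \cdot 12 = 1085 \cdot 24 = 26040$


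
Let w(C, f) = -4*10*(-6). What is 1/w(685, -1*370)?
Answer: 1/240 ≈ 0.0041667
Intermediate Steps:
w(C, f) = 240 (w(C, f) = -40*(-6) = 240)
1/w(685, -1*370) = 1/240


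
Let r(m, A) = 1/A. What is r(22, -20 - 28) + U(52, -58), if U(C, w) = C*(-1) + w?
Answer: -5281/48 ≈ -110.02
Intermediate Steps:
U(C, w) = w - C (U(C, w) = -C + w = w - C)
r(22, -20 - 28) + U(52, -58) = 1/(-20 - 28) + (-58 - 1*52) = 1/(-48) + (-58 - 52) = -1/48 - 110 = -5281/48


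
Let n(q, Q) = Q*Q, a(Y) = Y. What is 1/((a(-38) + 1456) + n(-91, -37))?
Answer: 1/2787 ≈ 0.00035881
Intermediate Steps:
n(q, Q) = Q²
1/((a(-38) + 1456) + n(-91, -37)) = 1/((-38 + 1456) + (-37)²) = 1/(1418 + 1369) = 1/2787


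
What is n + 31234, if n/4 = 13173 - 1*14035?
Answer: 27786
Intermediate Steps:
n = -3448 (n = 4*(13173 - 1*14035) = 4*(13173 - 14035) = 4*(-862) = -3448)
n + 31234 = -3448 + 31234 = 27786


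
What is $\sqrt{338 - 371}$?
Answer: $i \sqrt{33} \approx 5.7446 i$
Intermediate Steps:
$\sqrt{338 - 371} = \sqrt{-33} = i \sqrt{33}$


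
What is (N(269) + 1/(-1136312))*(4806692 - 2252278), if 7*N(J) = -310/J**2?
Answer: -450551688411129/287786354212 ≈ -1565.6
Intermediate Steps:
N(J) = -310/(7*J**2) (N(J) = (-310/J**2)/7 = -310/(7*J**2))
(N(269) + 1/(-1136312))*(4806692 - 2252278) = (-310/7/269**2 + 1/(-1136312))*(4806692 - 2252278) = (-310/7*1/72361 - 1/1136312)*2554414 = (-310/506527 - 1/1136312)*2554414 = -352763247/575572708424*2554414 = -450551688411129/287786354212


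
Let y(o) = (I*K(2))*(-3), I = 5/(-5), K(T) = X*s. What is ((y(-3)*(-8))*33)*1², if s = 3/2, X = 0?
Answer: 0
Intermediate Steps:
s = 3/2 (s = 3*(½) = 3/2 ≈ 1.5000)
K(T) = 0 (K(T) = 0*(3/2) = 0)
I = -1 (I = 5*(-⅕) = -1)
y(o) = 0 (y(o) = -1*0*(-3) = 0*(-3) = 0)
((y(-3)*(-8))*33)*1² = ((0*(-8))*33)*1² = (0*33)*1 = 0*1 = 0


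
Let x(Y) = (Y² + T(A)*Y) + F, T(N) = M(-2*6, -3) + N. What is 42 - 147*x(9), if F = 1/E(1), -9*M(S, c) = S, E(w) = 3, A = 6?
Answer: -21616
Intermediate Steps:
M(S, c) = -S/9
F = ⅓ (F = 1/3 = ⅓ ≈ 0.33333)
T(N) = 4/3 + N (T(N) = -(-2)*6/9 + N = -⅑*(-12) + N = 4/3 + N)
x(Y) = ⅓ + Y² + 22*Y/3 (x(Y) = (Y² + (4/3 + 6)*Y) + ⅓ = (Y² + 22*Y/3) + ⅓ = ⅓ + Y² + 22*Y/3)
42 - 147*x(9) = 42 - 147*(⅓ + 9² + (22/3)*9) = 42 - 147*(⅓ + 81 + 66) = 42 - 147*442/3 = 42 - 21658 = -21616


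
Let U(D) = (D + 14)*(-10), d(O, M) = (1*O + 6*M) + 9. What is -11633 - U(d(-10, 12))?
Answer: -10783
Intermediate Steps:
d(O, M) = 9 + O + 6*M (d(O, M) = (O + 6*M) + 9 = 9 + O + 6*M)
U(D) = -140 - 10*D (U(D) = (14 + D)*(-10) = -140 - 10*D)
-11633 - U(d(-10, 12)) = -11633 - (-140 - 10*(9 - 10 + 6*12)) = -11633 - (-140 - 10*(9 - 10 + 72)) = -11633 - (-140 - 10*71) = -11633 - (-140 - 710) = -11633 - 1*(-850) = -11633 + 850 = -10783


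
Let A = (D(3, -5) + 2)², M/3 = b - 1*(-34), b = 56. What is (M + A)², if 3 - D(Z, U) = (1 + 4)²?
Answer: 448900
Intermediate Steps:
D(Z, U) = -22 (D(Z, U) = 3 - (1 + 4)² = 3 - 1*5² = 3 - 1*25 = 3 - 25 = -22)
M = 270 (M = 3*(56 - 1*(-34)) = 3*(56 + 34) = 3*90 = 270)
A = 400 (A = (-22 + 2)² = (-20)² = 400)
(M + A)² = (270 + 400)² = 670² = 448900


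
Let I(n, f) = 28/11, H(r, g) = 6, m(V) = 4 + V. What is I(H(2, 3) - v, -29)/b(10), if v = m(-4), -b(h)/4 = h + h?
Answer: -7/220 ≈ -0.031818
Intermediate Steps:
b(h) = -8*h (b(h) = -4*(h + h) = -8*h)
v = 0 (v = 4 - 4 = 0)
I(n, f) = 28/11 (I(n, f) = 28*(1/11) = 28/11)
I(H(2, 3) - v, -29)/b(10) = 28/(11*((-8*10))) = (28/11)/(-80) = (28/11)*(-1/80) = -7/220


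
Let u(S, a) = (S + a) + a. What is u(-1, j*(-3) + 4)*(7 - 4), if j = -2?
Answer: 57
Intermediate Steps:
u(S, a) = S + 2*a
u(-1, j*(-3) + 4)*(7 - 4) = (-1 + 2*(-2*(-3) + 4))*(7 - 4) = (-1 + 2*(6 + 4))*3 = (-1 + 2*10)*3 = (-1 + 20)*3 = 19*3 = 57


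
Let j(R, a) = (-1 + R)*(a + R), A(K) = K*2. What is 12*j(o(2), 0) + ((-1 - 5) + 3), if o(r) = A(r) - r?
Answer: 21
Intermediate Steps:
A(K) = 2*K
o(r) = r (o(r) = 2*r - r = r)
j(R, a) = (-1 + R)*(R + a)
12*j(o(2), 0) + ((-1 - 5) + 3) = 12*(2² - 1*2 - 1*0 + 2*0) + ((-1 - 5) + 3) = 12*(4 - 2 + 0 + 0) + (-6 + 3) = 12*2 - 3 = 24 - 3 = 21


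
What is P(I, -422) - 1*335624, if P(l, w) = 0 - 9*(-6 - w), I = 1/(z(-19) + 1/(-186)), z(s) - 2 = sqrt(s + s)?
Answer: -339368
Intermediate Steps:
z(s) = 2 + sqrt(2)*sqrt(s) (z(s) = 2 + sqrt(s + s) = 2 + sqrt(2*s) = 2 + sqrt(2)*sqrt(s))
I = 1/(371/186 + I*sqrt(38)) (I = 1/((2 + sqrt(2)*sqrt(-19)) + 1/(-186)) = 1/((2 + sqrt(2)*(I*sqrt(19))) - 1/186) = 1/((2 + I*sqrt(38)) - 1/186) = 1/(371/186 + I*sqrt(38)) ≈ 0.047515 - 0.14685*I)
P(l, w) = 54 + 9*w (P(l, w) = 0 + (54 + 9*w) = 54 + 9*w)
P(I, -422) - 1*335624 = (54 + 9*(-422)) - 1*335624 = (54 - 3798) - 335624 = -3744 - 335624 = -339368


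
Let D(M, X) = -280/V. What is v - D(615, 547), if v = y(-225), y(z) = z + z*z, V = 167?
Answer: 8417080/167 ≈ 50402.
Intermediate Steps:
D(M, X) = -280/167
y(z) = z + z²
v = 50400 (v = -225*(1 - 225) = -225*(-224) = 50400)
v - D(615, 547) = 50400 - 1*(-280/167) = 50400 + 280/167 = 8417080/167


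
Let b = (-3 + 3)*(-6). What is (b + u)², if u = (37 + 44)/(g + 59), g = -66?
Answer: 6561/49 ≈ 133.90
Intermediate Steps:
u = -81/7 (u = (37 + 44)/(-66 + 59) = 81/(-7) = 81*(-⅐) = -81/7 ≈ -11.571)
b = 0 (b = 0*(-6) = 0)
(b + u)² = (0 - 81/7)² = (-81/7)² = 6561/49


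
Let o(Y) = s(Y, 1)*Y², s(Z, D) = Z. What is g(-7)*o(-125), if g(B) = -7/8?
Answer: 13671875/8 ≈ 1.7090e+6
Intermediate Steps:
g(B) = -7/8 (g(B) = -7*⅛ = -7/8)
o(Y) = Y³ (o(Y) = Y*Y² = Y³)
g(-7)*o(-125) = -7/8*(-125)³ = -7/8*(-1953125) = 13671875/8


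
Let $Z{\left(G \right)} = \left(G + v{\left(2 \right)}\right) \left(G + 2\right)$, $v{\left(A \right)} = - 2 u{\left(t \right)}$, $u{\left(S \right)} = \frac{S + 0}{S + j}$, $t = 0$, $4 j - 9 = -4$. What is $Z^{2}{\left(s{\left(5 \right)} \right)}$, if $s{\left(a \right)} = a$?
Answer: $1225$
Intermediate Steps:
$j = \frac{5}{4}$ ($j = \frac{9}{4} + \frac{1}{4} \left(-4\right) = \frac{9}{4} - 1 = \frac{5}{4} \approx 1.25$)
$u{\left(S \right)} = \frac{S}{\frac{5}{4} + S}$ ($u{\left(S \right)} = \frac{S + 0}{S + \frac{5}{4}} = \frac{S}{\frac{5}{4} + S}$)
$v{\left(A \right)} = 0$ ($v{\left(A \right)} = - 2 \cdot 4 \cdot 0 \frac{1}{5 + 4 \cdot 0} = - 2 \cdot 4 \cdot 0 \frac{1}{5 + 0} = - 2 \cdot 4 \cdot 0 \cdot \frac{1}{5} = \left(-2\right) 0 = 0$)
$Z{\left(G \right)} = G \left(2 + G\right)$ ($Z{\left(G \right)} = \left(G + 0\right) \left(G + 2\right) = G \left(2 + G\right)$)
$Z^{2}{\left(s{\left(5 \right)} \right)} = \left(5 \left(2 + 5\right)\right)^{2} = \left(5 \cdot 7\right)^{2} = 35^{2} = 1225$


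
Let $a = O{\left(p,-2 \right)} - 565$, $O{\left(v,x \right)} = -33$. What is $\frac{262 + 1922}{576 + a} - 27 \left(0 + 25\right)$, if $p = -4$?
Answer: $- \frac{8517}{11} \approx -774.27$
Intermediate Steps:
$a = -598$ ($a = -33 - 565 = -598$)
$\frac{262 + 1922}{576 + a} - 27 \left(0 + 25\right) = \frac{262 + 1922}{576 - 598} - 27 \left(0 + 25\right) = \frac{2184}{-22} - 675 = 2184 \left(- \frac{1}{22}\right) - 675 = - \frac{1092}{11} - 675 = - \frac{8517}{11}$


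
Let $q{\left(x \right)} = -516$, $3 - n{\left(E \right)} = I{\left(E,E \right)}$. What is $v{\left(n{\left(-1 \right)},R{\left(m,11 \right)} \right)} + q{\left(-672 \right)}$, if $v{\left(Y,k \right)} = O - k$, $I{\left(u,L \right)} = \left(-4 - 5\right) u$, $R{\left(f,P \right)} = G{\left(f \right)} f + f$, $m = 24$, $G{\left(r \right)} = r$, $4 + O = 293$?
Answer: $-827$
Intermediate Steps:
$O = 289$ ($O = -4 + 293 = 289$)
$R{\left(f,P \right)} = f + f^{2}$ ($R{\left(f,P \right)} = f f + f = f^{2} + f = f + f^{2}$)
$I{\left(u,L \right)} = - 9 u$
$n{\left(E \right)} = 3 + 9 E$ ($n{\left(E \right)} = 3 - - 9 E = 3 + 9 E$)
$v{\left(Y,k \right)} = 289 - k$
$v{\left(n{\left(-1 \right)},R{\left(m,11 \right)} \right)} + q{\left(-672 \right)} = \left(289 - 24 \left(1 + 24\right)\right) - 516 = \left(289 - 24 \cdot 25\right) - 516 = \left(289 - 600\right) - 516 = -311 - 516 = -827$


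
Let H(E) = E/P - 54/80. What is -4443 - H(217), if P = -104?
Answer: -577231/130 ≈ -4440.2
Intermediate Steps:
H(E) = -27/40 - E/104 (H(E) = E/(-104) - 54/80 = E*(-1/104) - 54*1/80 = -E/104 - 27/40 = -27/40 - E/104)
-4443 - H(217) = -4443 - (-27/40 - 1/104*217) = -4443 - (-27/40 - 217/104) = -4443 - 1*(-359/130) = -4443 + 359/130 = -577231/130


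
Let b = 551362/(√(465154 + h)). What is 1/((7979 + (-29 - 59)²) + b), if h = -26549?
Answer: 6896186415/108124738948001 - 551362*√438605/108124738948001 ≈ 6.0403e-5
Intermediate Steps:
b = 551362*√438605/438605 (b = 551362/(√(465154 - 26549)) = 551362/(√438605) = 551362*(√438605/438605) = 551362*√438605/438605 ≈ 832.53)
1/((7979 + (-29 - 59)²) + b) = 1/((7979 + (-29 - 59)²) + 551362*√438605/438605) = 1/((7979 + (-88)²) + 551362*√438605/438605) = 1/((7979 + 7744) + 551362*√438605/438605) = 1/(15723 + 551362*√438605/438605)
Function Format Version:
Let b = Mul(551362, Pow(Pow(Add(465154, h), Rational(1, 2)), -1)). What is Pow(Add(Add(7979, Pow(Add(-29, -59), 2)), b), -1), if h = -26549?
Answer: Add(Rational(6896186415, 108124738948001), Mul(Rational(-551362, 108124738948001), Pow(438605, Rational(1, 2)))) ≈ 6.0403e-5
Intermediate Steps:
b = Mul(Rational(551362, 438605), Pow(438605, Rational(1, 2))) (b = Mul(551362, Pow(Pow(Add(465154, -26549), Rational(1, 2)), -1)) = Mul(551362, Pow(Pow(438605, Rational(1, 2)), -1)) = Mul(551362, Mul(Rational(1, 438605), Pow(438605, Rational(1, 2)))) = Mul(Rational(551362, 438605), Pow(438605, Rational(1, 2))) ≈ 832.53)
Pow(Add(Add(7979, Pow(Add(-29, -59), 2)), b), -1) = Pow(Add(Add(7979, Pow(Add(-29, -59), 2)), Mul(Rational(551362, 438605), Pow(438605, Rational(1, 2)))), -1) = Pow(Add(Add(7979, Pow(-88, 2)), Mul(Rational(551362, 438605), Pow(438605, Rational(1, 2)))), -1) = Pow(Add(Add(7979, 7744), Mul(Rational(551362, 438605), Pow(438605, Rational(1, 2)))), -1) = Pow(Add(15723, Mul(Rational(551362, 438605), Pow(438605, Rational(1, 2)))), -1)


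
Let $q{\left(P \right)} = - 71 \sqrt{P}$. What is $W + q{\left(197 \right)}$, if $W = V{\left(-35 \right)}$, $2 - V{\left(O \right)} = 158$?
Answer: $-156 - 71 \sqrt{197} \approx -1152.5$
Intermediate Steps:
$V{\left(O \right)} = -156$ ($V{\left(O \right)} = 2 - 158 = -156$)
$W = -156$
$W + q{\left(197 \right)} = -156 - 71 \sqrt{197}$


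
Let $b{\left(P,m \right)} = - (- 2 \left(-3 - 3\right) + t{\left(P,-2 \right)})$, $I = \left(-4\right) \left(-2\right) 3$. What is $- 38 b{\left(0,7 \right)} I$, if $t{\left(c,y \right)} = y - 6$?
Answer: $3648$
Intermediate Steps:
$t{\left(c,y \right)} = -6 + y$ ($t{\left(c,y \right)} = y - 6 = -6 + y$)
$I = 24$ ($I = 8 \cdot 3 = 24$)
$b{\left(P,m \right)} = -4$ ($b{\left(P,m \right)} = - (- 2 \left(-3 - 3\right) - 8) = - (\left(-2\right) \left(-6\right) - 8) = - (12 - 8) = \left(-1\right) 4 = -4$)
$- 38 b{\left(0,7 \right)} I = \left(-38\right) \left(-4\right) 24 = 152 \cdot 24 = 3648$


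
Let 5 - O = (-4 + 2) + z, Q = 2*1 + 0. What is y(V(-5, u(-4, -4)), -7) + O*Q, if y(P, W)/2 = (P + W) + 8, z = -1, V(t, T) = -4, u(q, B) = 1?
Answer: 10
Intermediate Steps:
Q = 2 (Q = 2 + 0 = 2)
y(P, W) = 16 + 2*P + 2*W (y(P, W) = 2*((P + W) + 8) = 2*(8 + P + W) = 16 + 2*P + 2*W)
O = 8 (O = 5 - ((-4 + 2) - 1) = 5 - (-2 - 1) = 5 - 1*(-3) = 5 + 3 = 8)
y(V(-5, u(-4, -4)), -7) + O*Q = (16 + 2*(-4) + 2*(-7)) + 8*2 = (16 - 8 - 14) + 16 = -6 + 16 = 10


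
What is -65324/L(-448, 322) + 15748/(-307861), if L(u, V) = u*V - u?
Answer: 20559935/51005616 ≈ 0.40309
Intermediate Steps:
L(u, V) = -u + V*u (L(u, V) = V*u - u = -u + V*u)
-65324/L(-448, 322) + 15748/(-307861) = -65324*(-1/(448*(-1 + 322))) + 15748/(-307861) = -65324/((-448*321)) + 15748*(-1/307861) = -65324/(-143808) - 508/9931 = -65324*(-1/143808) - 508/9931 = 2333/5136 - 508/9931 = 20559935/51005616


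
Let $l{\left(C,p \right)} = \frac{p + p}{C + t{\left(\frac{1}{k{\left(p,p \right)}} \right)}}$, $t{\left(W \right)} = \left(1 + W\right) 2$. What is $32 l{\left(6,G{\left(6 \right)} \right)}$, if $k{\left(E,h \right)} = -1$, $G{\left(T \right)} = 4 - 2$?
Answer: $\frac{64}{3} \approx 21.333$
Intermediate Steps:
$G{\left(T \right)} = 2$
$t{\left(W \right)} = 2 + 2 W$
$l{\left(C,p \right)} = \frac{2 p}{C}$ ($l{\left(C,p \right)} = \frac{p + p}{C + \left(2 + \frac{2}{-1}\right)} = \frac{2 p}{C + \left(2 + 2 \left(-1\right)\right)} = \frac{2 p}{C + \left(2 - 2\right)} = \frac{2 p}{C + 0} = \frac{2 p}{C}$)
$32 l{\left(6,G{\left(6 \right)} \right)} = 32 \cdot 2 \cdot 2 \cdot \frac{1}{6} = 32 \cdot \frac{2}{3} = \frac{64}{3}$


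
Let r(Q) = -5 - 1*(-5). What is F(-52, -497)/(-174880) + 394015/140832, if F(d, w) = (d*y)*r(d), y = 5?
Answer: 394015/140832 ≈ 2.7978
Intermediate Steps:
r(Q) = 0 (r(Q) = -5 + 5 = 0)
F(d, w) = 0 (F(d, w) = (d*5)*0 = (5*d)*0 = 0)
F(-52, -497)/(-174880) + 394015/140832 = 0/(-174880) + 394015/140832 = 0*(-1/174880) + 394015*(1/140832) = 0 + 394015/140832 = 394015/140832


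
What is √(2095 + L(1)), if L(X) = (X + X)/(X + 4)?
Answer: √52385/5 ≈ 45.776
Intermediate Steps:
L(X) = 2*X/(4 + X) (L(X) = (2*X)/(4 + X) = 2*X/(4 + X))
√(2095 + L(1)) = √(2095 + 2*1/(4 + 1)) = √(2095 + 2*1/5) = √(2095 + 2*1*(⅕)) = √(2095 + ⅖) = √(10477/5) = √52385/5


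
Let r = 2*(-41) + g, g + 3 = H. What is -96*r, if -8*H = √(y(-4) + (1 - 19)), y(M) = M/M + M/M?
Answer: 8160 + 48*I ≈ 8160.0 + 48.0*I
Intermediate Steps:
y(M) = 2 (y(M) = 1 + 1 = 2)
H = -I/2 (H = -√(2 + (1 - 19))/8 = -√(2 - 18)/8 = -I/2 ≈ -0.5*I)
g = -3 - I/2 ≈ -3.0 - 0.5*I
r = -85 - I/2 (r = 2*(-41) + (-3 - I/2) = -82 + (-3 - I/2) = -85 - I/2 ≈ -85.0 - 0.5*I)
-96*r = -96*(-85 - I/2) = 8160 + 48*I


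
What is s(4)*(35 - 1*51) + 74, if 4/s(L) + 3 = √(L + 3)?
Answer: 170 + 32*√7 ≈ 254.66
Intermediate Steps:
s(L) = 4/(-3 + √(3 + L)) (s(L) = 4/(-3 + √(L + 3)) = 4/(-3 + √(3 + L)))
s(4)*(35 - 1*51) + 74 = (4/(-3 + √(3 + 4)))*(35 - 1*51) + 74 = (4/(-3 + √7))*(35 - 51) + 74 = (4/(-3 + √7))*(-16) + 74 = -64/(-3 + √7) + 74 = 74 - 64/(-3 + √7)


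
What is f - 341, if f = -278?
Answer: -619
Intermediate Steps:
f - 341 = -278 - 341 = -619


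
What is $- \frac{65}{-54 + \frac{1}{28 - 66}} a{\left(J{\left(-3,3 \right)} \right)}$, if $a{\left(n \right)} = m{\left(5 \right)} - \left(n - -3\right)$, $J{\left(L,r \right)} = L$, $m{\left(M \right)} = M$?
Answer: $\frac{12350}{2053} \approx 6.0156$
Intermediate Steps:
$a{\left(n \right)} = 2 - n$ ($a{\left(n \right)} = 5 - \left(n - -3\right) = 5 - \left(n + 3\right) = 5 - \left(3 + n\right) = 2 - n$)
$- \frac{65}{-54 + \frac{1}{28 - 66}} a{\left(J{\left(-3,3 \right)} \right)} = - \frac{65}{-54 + \frac{1}{28 - 66}} \left(2 - -3\right) = - \frac{65}{-54 + \frac{1}{-38}} \left(2 + 3\right) = - \frac{65}{-54 - \frac{1}{38}} \cdot 5 = - \frac{65}{- \frac{2053}{38}} \cdot 5 = \left(-65\right) \left(- \frac{38}{2053}\right) 5 = \frac{2470}{2053} \cdot 5 = \frac{12350}{2053}$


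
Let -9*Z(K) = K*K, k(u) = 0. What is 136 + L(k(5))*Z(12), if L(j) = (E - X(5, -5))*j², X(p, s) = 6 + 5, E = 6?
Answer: 136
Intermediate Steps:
X(p, s) = 11
Z(K) = -K²/9 (Z(K) = -K*K/9 = -K²/9)
L(j) = -5*j² (L(j) = (6 - 1*11)*j² = (6 - 11)*j² = -5*j²)
136 + L(k(5))*Z(12) = 136 + (-5*0²)*(-⅑*12²) = 136 + (-5*0)*(-⅑*144) = 136 + 0*(-16) = 136 + 0 = 136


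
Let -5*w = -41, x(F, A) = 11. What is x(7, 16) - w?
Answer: 14/5 ≈ 2.8000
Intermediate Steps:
w = 41/5 (w = -1/5*(-41) = 41/5 ≈ 8.2000)
x(7, 16) - w = 11 - 1*41/5 = 11 - 41/5 = 14/5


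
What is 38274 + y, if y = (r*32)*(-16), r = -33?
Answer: 55170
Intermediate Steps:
y = 16896 (y = -33*32*(-16) = -1056*(-16) = 16896)
38274 + y = 38274 + 16896 = 55170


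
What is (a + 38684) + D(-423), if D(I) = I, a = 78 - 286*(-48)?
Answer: 52067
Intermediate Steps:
a = 13806 (a = 78 + 13728 = 13806)
(a + 38684) + D(-423) = (13806 + 38684) - 423 = 52490 - 423 = 52067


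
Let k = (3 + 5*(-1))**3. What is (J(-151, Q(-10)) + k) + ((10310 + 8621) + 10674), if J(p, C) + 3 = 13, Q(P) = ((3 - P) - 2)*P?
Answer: 29607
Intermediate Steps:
Q(P) = P*(1 - P) (Q(P) = (1 - P)*P = P*(1 - P))
J(p, C) = 10 (J(p, C) = -3 + 13 = 10)
k = -8 (k = (3 - 5)**3 = (-2)**3 = -8)
(J(-151, Q(-10)) + k) + ((10310 + 8621) + 10674) = (10 - 8) + ((10310 + 8621) + 10674) = 2 + (18931 + 10674) = 2 + 29605 = 29607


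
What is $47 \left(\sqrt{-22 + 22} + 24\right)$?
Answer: $1128$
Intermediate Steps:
$47 \left(\sqrt{-22 + 22} + 24\right) = 47 \left(\sqrt{0} + 24\right) = 47 \left(0 + 24\right) = 47 \cdot 24 = 1128$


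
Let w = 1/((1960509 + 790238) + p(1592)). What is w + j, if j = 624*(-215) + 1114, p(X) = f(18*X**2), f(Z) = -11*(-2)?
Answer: -365978812373/2750769 ≈ -1.3305e+5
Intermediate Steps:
f(Z) = 22
p(X) = 22
j = -133046 (j = -134160 + 1114 = -133046)
w = 1/2750769 (w = 1/((1960509 + 790238) + 22) = 1/(2750747 + 22) = 1/2750769 ≈ 3.6353e-7)
w + j = 1/2750769 - 133046 = -365978812373/2750769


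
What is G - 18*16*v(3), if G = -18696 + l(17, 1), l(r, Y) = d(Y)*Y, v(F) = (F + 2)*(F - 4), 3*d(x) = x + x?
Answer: -51766/3 ≈ -17255.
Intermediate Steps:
d(x) = 2*x/3 (d(x) = (x + x)/3 = (2*x)/3 = 2*x/3)
v(F) = (-4 + F)*(2 + F) (v(F) = (2 + F)*(-4 + F) = (-4 + F)*(2 + F))
l(r, Y) = 2*Y²/3 (l(r, Y) = (2*Y/3)*Y = 2*Y²/3)
G = -56086/3 (G = -18696 + (⅔)*1² = -18696 + (⅔)*1 = -18696 + ⅔ = -56086/3 ≈ -18695.)
G - 18*16*v(3) = -56086/3 - 18*16*(-8 + 3² - 2*3) = -56086/3 - 288*(-8 + 9 - 6) = -56086/3 - 288*(-5) = -56086/3 - 1*(-1440) = -56086/3 + 1440 = -51766/3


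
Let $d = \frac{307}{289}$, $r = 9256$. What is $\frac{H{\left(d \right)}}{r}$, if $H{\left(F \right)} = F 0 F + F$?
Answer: $\frac{307}{2674984} \approx 0.00011477$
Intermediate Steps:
$d = \frac{307}{289}$ ($d = 307 \cdot \frac{1}{289} = \frac{307}{289} \approx 1.0623$)
$H{\left(F \right)} = F$ ($H{\left(F \right)} = F 0 + F = 0 + F = F$)
$\frac{H{\left(d \right)}}{r} = \frac{307}{289 \cdot 9256} = \frac{307}{289} \cdot \frac{1}{9256} = \frac{307}{2674984}$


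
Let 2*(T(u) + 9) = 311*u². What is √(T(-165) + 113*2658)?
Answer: √18135330/2 ≈ 2129.3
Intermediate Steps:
T(u) = -9 + 311*u²/2 (T(u) = -9 + (311*u²)/2 = -9 + 311*u²/2)
√(T(-165) + 113*2658) = √((-9 + (311/2)*(-165)²) + 113*2658) = √((-9 + (311/2)*27225) + 300354) = √((-9 + 8466975/2) + 300354) = √(8466957/2 + 300354) = √(9067665/2) = √18135330/2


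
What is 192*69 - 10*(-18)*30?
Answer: 18648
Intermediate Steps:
192*69 - 10*(-18)*30 = 13248 + 180*30 = 13248 + 5400 = 18648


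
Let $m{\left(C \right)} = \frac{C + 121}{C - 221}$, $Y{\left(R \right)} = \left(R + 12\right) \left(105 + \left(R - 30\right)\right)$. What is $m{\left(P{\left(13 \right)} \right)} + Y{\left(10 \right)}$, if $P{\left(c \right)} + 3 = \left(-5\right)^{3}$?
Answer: $\frac{652637}{349} \approx 1870.0$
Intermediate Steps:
$P{\left(c \right)} = -128$ ($P{\left(c \right)} = -3 + \left(-5\right)^{3} = -3 - 125 = -128$)
$Y{\left(R \right)} = \left(12 + R\right) \left(75 + R\right)$ ($Y{\left(R \right)} = \left(12 + R\right) \left(105 + \left(-30 + R\right)\right) = \left(12 + R\right) \left(75 + R\right)$)
$m{\left(C \right)} = \frac{121 + C}{-221 + C}$
$m{\left(P{\left(13 \right)} \right)} + Y{\left(10 \right)} = \frac{121 - 128}{-221 - 128} + \left(900 + 10^{2} + 87 \cdot 10\right) = \frac{1}{-349} \left(-7\right) + \left(900 + 100 + 870\right) = \left(- \frac{1}{349}\right) \left(-7\right) + 1870 = \frac{7}{349} + 1870 = \frac{652637}{349}$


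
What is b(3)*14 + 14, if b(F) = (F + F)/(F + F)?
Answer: 28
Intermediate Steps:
b(F) = 1 (b(F) = (2*F)/((2*F)) = (2*F)*(1/(2*F)) = 1)
b(3)*14 + 14 = 1*14 + 14 = 14 + 14 = 28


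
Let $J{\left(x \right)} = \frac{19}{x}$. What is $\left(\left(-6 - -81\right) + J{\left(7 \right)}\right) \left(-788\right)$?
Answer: $- \frac{428672}{7} \approx -61239.0$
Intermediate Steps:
$\left(\left(-6 - -81\right) + J{\left(7 \right)}\right) \left(-788\right) = \left(\left(-6 - -81\right) + \frac{19}{7}\right) \left(-788\right) = \left(\left(-6 + 81\right) + 19 \cdot \frac{1}{7}\right) \left(-788\right) = \left(75 + \frac{19}{7}\right) \left(-788\right) = \frac{544}{7} \left(-788\right) = - \frac{428672}{7}$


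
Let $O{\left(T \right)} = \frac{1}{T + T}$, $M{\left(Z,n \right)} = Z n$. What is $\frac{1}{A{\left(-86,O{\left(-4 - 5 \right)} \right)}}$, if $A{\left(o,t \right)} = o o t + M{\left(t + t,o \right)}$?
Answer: $- \frac{3}{1204} \approx -0.0024917$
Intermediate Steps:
$O{\left(T \right)} = \frac{1}{2 T}$
$A{\left(o,t \right)} = t o^{2} + 2 o t$ ($A{\left(o,t \right)} = o o t + \left(t + t\right) o = o^{2} t + 2 t o = t o^{2} + 2 o t$)
$\frac{1}{A{\left(-86,O{\left(-4 - 5 \right)} \right)}} = \frac{1}{\left(-86\right) \frac{1}{2 \left(-4 - 5\right)} \left(2 - 86\right)} = \frac{1}{\left(-86\right) \frac{1}{2 \left(-9\right)} \left(-84\right)} = \frac{1}{\left(-86\right) \frac{1}{2} \left(- \frac{1}{9}\right) \left(-84\right)} = \frac{1}{\left(-86\right) \left(- \frac{1}{18}\right) \left(-84\right)} = \frac{1}{- \frac{1204}{3}} = - \frac{3}{1204}$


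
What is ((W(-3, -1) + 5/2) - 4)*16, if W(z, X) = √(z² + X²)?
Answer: -24 + 16*√10 ≈ 26.596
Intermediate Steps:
W(z, X) = √(X² + z²)
((W(-3, -1) + 5/2) - 4)*16 = ((√((-1)² + (-3)²) + 5/2) - 4)*16 = ((√(1 + 9) + (½)*5) - 4)*16 = ((√10 + 5/2) - 4)*16 = ((5/2 + √10) - 4)*16 = (-3/2 + √10)*16 = -24 + 16*√10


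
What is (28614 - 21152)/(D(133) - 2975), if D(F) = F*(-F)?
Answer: -13/36 ≈ -0.36111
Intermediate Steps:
D(F) = -F²
(28614 - 21152)/(D(133) - 2975) = (28614 - 21152)/(-1*133² - 2975) = 7462/(-1*17689 - 2975) = 7462/(-17689 - 2975) = 7462/(-20664) = 7462*(-1/20664) = -13/36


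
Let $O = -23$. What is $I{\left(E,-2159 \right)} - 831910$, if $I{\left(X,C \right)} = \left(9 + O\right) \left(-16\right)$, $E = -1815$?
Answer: $-831686$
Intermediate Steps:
$I{\left(X,C \right)} = 224$ ($I{\left(X,C \right)} = \left(9 - 23\right) \left(-16\right) = \left(-14\right) \left(-16\right) = 224$)
$I{\left(E,-2159 \right)} - 831910 = 224 - 831910 = -831686$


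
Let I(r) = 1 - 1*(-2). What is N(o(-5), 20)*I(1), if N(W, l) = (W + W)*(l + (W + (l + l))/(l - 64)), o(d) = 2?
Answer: 2514/11 ≈ 228.55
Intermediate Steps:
N(W, l) = 2*W*(l + (W + 2*l)/(-64 + l)) (N(W, l) = (2*W)*(l + (W + 2*l)/(-64 + l)) = 2*W*(l + (W + 2*l)/(-64 + l)))
I(r) = 3 (I(r) = 1 + 2 = 3)
N(o(-5), 20)*I(1) = (2*2*(2 + 20² - 62*20)/(-64 + 20))*3 = (2*2*(2 + 400 - 1240)/(-44))*3 = (2*2*(-1/44)*(-838))*3 = (838/11)*3 = 2514/11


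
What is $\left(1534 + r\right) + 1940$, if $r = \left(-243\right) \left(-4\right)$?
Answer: $4446$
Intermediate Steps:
$r = 972$
$\left(1534 + r\right) + 1940 = \left(1534 + 972\right) + 1940 = 2506 + 1940 = 4446$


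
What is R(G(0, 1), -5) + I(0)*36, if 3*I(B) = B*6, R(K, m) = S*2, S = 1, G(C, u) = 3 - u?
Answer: 2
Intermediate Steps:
R(K, m) = 2 (R(K, m) = 1*2 = 2)
I(B) = 2*B (I(B) = (B*6)/3 = (6*B)/3 = 2*B)
R(G(0, 1), -5) + I(0)*36 = 2 + (2*0)*36 = 2 + 0*36 = 2 + 0 = 2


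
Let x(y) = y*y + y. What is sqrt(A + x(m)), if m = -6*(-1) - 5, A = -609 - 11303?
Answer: I*sqrt(11910) ≈ 109.13*I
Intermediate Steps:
A = -11912
m = 1 (m = 6 - 5 = 1)
x(y) = y + y**2 (x(y) = y**2 + y = y + y**2)
sqrt(A + x(m)) = sqrt(-11912 + 1*(1 + 1)) = sqrt(-11912 + 1*2) = sqrt(-11912 + 2) = sqrt(-11910) = I*sqrt(11910)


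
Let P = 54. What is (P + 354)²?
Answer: 166464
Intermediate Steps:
(P + 354)² = (54 + 354)² = 408² = 166464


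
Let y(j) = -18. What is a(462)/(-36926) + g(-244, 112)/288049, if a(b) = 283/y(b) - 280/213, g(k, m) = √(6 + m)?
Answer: 21773/47191428 + √118/288049 ≈ 0.00049909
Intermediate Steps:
a(b) = -21773/1278 (a(b) = 283/(-18) - 280/213 = 283*(-1/18) - 280*1/213 = -283/18 - 280/213 = -21773/1278)
a(462)/(-36926) + g(-244, 112)/288049 = -21773/1278/(-36926) + √(6 + 112)/288049 = -21773/1278*(-1/36926) + √118*(1/288049) = 21773/47191428 + √118/288049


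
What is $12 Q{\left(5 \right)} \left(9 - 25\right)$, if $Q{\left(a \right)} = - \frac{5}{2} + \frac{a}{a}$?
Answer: $288$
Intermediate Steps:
$Q{\left(a \right)} = - \frac{3}{2}$ ($Q{\left(a \right)} = \left(-5\right) \frac{1}{2} + 1 = - \frac{5}{2} + 1 = - \frac{3}{2}$)
$12 Q{\left(5 \right)} \left(9 - 25\right) = 12 \left(- \frac{3}{2}\right) \left(9 - 25\right) = \left(-18\right) \left(-16\right) = 288$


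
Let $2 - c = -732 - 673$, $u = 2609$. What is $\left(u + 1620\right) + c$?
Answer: $5636$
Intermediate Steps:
$c = 1407$ ($c = 2 - \left(-732 - 673\right) = 2 - -1405 = 2 + 1405 = 1407$)
$\left(u + 1620\right) + c = \left(2609 + 1620\right) + 1407 = 4229 + 1407 = 5636$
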